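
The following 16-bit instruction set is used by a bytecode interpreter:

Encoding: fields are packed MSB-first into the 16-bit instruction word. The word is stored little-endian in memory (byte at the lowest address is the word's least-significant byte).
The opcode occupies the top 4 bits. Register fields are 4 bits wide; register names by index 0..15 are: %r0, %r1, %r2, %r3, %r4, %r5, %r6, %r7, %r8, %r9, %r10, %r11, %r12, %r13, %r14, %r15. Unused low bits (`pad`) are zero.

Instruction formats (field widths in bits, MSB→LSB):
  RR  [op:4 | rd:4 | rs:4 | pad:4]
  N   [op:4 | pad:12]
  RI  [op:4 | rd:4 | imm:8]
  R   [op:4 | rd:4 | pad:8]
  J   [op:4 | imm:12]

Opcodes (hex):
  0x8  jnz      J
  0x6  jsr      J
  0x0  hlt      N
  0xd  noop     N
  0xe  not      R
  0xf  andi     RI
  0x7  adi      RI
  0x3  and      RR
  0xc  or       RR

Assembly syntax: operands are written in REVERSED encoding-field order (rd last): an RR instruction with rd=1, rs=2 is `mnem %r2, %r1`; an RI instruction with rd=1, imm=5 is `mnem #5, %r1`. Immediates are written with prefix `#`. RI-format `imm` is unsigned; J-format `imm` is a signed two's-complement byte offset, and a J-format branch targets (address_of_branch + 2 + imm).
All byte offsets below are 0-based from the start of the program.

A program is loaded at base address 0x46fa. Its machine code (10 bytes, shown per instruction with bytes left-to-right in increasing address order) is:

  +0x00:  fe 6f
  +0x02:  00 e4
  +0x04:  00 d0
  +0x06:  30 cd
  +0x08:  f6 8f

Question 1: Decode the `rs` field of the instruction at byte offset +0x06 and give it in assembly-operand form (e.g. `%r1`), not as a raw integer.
%r3

[06] 30 cd → 0xcd30
  top 4b → 0xc → or [RR]
  rd@[11:8]=0xd ⇒ %r13
  rs@[7:4]=0x3 ⇒ %r3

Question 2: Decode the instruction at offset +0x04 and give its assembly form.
noop

off 0x04: read 00 d0 as little → 0xd000
  op=0xd000>>12=0xd ⇒ noop (N)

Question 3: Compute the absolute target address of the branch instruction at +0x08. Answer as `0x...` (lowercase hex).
off 0x08: read f6 8f as little → 0x8ff6
  op=0x8ff6>>12=0x8 ⇒ jnz (J)
  imm@[11:0]=0xff6 (s12→-10) ⇒ #-10
  target = base 0x46fa + off 0x08 + 2 + imm -10 = 0x46fa

0x46fa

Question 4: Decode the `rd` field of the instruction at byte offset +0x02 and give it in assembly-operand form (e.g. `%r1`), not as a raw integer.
[02] 00 e4 → 0xe400
  op=0xe400>>12=0xe ⇒ not (R)
  [11:8] rd=4 = %r4

%r4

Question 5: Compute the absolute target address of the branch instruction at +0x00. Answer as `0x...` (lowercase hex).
0x46fa

+0x00: fe 6f ⇒ word 0x6ffe (little)
  top 4b → 0x6 → jsr [J]
  [11:0] imm=4094 (s12→-2) = #-2
  target = base 0x46fa + off 0x00 + 2 + imm -2 = 0x46fa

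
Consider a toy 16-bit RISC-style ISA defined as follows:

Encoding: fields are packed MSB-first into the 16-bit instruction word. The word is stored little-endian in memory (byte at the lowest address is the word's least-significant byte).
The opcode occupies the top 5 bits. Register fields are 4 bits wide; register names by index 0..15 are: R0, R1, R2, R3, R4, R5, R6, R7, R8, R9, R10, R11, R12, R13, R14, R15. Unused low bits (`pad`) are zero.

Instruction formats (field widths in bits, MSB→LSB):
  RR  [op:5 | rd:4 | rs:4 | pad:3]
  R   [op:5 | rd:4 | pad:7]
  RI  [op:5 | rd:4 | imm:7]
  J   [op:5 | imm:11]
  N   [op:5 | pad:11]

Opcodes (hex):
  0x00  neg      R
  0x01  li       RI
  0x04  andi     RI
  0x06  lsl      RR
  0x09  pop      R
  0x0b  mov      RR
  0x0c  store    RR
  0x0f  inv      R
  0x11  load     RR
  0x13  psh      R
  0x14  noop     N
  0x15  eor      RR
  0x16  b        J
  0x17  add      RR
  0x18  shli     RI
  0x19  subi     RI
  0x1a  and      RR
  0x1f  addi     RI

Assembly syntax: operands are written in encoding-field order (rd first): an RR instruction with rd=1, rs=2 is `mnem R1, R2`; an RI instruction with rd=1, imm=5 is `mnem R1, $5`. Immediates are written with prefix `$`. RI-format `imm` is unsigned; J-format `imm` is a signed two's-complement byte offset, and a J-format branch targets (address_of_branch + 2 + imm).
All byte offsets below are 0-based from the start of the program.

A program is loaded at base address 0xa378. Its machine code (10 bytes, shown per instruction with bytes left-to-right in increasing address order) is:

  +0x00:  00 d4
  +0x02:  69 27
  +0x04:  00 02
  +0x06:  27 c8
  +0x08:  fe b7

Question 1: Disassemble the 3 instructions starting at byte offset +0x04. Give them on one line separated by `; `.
+0x04: 00 02 ⇒ word 0x0200 (little)
  top 5b → 0x0 → neg [R]
  rd: (w>>7)&0xf=0x4 → R4
+0x06: 27 c8 ⇒ word 0xc827 (little)
  top 5b → 0x19 → subi [RI]
  rd: (w>>7)&0xf=0x0 → R0
  imm: (w>>0)&0x7f=0x27 → $39
+0x08: fe b7 ⇒ word 0xb7fe (little)
  top 5b → 0x16 → b [J]
  imm: (w>>0)&0x7ff=0x7fe (s11→-2) → $-2

neg R4; subi R0, $39; b $-2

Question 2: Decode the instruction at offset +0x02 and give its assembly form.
andi R14, $105

off 0x02: read 69 27 as little → 0x2769
  opcode bits[15:11]=0x4: andi/RI
  rd: (w>>7)&0xf=0xe → R14
  imm: (w>>0)&0x7f=0x69 → $105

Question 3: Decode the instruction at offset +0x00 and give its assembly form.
and R8, R0

[00] 00 d4 → 0xd400
  op=0xd400>>11=0x1a ⇒ and (RR)
  rd: (w>>7)&0xf=0x8 → R8
  rs: (w>>3)&0xf=0x0 → R0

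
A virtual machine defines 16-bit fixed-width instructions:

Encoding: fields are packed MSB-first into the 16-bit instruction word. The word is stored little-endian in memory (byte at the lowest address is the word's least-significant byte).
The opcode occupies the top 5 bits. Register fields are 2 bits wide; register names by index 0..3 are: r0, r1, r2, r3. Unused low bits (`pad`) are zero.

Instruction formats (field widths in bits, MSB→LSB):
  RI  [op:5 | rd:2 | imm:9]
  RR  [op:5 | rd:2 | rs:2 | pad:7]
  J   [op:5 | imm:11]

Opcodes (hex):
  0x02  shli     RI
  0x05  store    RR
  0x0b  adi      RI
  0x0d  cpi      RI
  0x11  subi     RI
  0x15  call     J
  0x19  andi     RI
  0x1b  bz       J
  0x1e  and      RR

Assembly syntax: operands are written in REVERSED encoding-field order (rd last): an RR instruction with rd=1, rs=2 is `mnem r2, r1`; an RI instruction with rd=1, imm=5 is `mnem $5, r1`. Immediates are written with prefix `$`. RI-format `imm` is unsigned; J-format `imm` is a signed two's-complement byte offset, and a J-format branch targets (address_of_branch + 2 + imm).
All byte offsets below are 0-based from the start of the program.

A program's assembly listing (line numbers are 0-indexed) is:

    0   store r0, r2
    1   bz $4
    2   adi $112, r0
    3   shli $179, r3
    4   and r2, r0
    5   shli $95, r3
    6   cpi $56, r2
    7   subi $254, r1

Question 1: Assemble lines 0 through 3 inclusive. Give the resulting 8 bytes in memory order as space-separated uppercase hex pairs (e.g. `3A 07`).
00 2C 04 D8 70 58 B3 16

0. store fields op=0x5:5|rd=2:2|rs=0:2|pad=0:7 → word 2c00h → 00 2c
1. bz fields op=0x1b:5|imm=4:11 → word d804h → 04 d8
2. adi fields op=0xb:5|rd=0:2|imm=112:9 → word 5870h → 70 58
3. shli fields op=0x2:5|rd=3:2|imm=179:9 → word 16b3h → b3 16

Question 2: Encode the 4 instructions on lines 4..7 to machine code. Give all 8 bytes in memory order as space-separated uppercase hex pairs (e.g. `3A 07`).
00 F1 5F 16 38 6C FE 8A

line 4 (and): pack op=0x1e:5|rd=0:2|rs=2:2|pad=0:7 = 0xf100; little→ 00 f1
line 5 (shli): pack op=0x2:5|rd=3:2|imm=95:9 = 0x165f; little→ 5f 16
line 6 (cpi): pack op=0xd:5|rd=2:2|imm=56:9 = 0x6c38; little→ 38 6c
line 7 (subi): pack op=0x11:5|rd=1:2|imm=254:9 = 0x8afe; little→ fe 8a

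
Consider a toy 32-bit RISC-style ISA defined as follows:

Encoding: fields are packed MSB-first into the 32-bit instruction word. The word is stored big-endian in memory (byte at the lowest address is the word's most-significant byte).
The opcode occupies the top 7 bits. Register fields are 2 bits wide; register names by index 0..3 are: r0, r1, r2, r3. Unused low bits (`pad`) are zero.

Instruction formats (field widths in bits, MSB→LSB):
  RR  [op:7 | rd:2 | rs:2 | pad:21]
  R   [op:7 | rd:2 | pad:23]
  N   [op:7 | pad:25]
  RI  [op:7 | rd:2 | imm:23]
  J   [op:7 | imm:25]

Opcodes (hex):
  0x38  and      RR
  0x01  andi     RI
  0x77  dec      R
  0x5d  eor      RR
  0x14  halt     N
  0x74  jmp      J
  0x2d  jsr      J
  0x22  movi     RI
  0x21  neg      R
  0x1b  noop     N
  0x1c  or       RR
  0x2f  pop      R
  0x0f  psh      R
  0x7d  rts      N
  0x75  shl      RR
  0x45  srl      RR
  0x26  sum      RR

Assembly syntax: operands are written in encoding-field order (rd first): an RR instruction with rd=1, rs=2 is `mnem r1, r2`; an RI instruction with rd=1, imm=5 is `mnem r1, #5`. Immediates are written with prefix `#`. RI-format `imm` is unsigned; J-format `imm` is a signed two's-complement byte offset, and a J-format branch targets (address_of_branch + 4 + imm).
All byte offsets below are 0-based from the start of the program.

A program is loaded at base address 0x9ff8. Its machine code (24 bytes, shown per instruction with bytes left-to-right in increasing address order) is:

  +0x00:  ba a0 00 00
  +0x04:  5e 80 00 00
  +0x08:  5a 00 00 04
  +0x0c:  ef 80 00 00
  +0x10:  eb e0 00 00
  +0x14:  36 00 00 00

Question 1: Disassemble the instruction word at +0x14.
off 0x14: read 36 00 00 00 as big → 0x36000000
  opcode bits[31:25]=0x1b: noop/N

noop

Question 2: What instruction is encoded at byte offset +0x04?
pop r1

[04] 5e 80 00 00 → 0x5e800000
  op=0x5e800000>>25=0x2f ⇒ pop (R)
  rd: (w>>23)&0x3=0x1 → r1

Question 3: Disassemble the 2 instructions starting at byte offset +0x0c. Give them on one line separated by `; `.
off 0x0c: read ef 80 00 00 as big → 0xef800000
  opcode bits[31:25]=0x77: dec/R
  rd: (w>>23)&0x3=0x3 → r3
off 0x10: read eb e0 00 00 as big → 0xebe00000
  opcode bits[31:25]=0x75: shl/RR
  rd: (w>>23)&0x3=0x3 → r3
  rs: (w>>21)&0x3=0x3 → r3

dec r3; shl r3, r3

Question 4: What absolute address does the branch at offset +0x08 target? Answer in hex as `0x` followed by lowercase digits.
[08] 5a 00 00 04 → 0x5a000004
  op=0x5a000004>>25=0x2d ⇒ jsr (J)
  imm@[24:0]=0x4 ⇒ #4
  target = base 0x9ff8 + off 0x08 + 4 + imm 4 = 0xa008

0xa008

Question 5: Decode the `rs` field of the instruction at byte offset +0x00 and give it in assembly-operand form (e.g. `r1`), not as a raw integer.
r1

@+00  big-endian(ba a0 00 00) = 0xbaa00000
  op=0xbaa00000>>25=0x5d ⇒ eor (RR)
  [24:23] rd=1 = r1
  [22:21] rs=1 = r1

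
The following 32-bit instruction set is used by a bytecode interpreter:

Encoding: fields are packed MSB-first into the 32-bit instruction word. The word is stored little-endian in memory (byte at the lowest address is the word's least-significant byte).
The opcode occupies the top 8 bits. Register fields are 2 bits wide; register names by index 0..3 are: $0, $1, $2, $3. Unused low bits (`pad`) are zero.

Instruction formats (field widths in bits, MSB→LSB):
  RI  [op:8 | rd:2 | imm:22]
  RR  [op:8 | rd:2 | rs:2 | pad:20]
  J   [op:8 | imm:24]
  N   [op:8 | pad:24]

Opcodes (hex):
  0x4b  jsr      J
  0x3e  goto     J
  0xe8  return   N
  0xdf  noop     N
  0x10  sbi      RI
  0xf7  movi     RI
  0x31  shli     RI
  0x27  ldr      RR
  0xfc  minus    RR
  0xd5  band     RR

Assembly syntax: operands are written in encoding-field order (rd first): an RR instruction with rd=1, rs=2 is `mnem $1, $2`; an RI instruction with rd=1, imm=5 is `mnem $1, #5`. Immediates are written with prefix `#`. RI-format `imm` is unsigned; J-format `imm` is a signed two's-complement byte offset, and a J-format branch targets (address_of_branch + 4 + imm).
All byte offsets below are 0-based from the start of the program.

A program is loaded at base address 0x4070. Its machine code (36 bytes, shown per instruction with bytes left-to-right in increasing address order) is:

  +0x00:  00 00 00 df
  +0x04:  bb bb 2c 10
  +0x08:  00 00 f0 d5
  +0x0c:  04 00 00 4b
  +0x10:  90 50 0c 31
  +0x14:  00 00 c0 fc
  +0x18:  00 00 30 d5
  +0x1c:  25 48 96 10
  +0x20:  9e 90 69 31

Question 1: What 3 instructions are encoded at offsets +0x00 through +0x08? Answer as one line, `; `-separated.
[00] 00 00 00 df → 0xdf000000
  op=0xdf000000>>24=0xdf ⇒ noop (N)
[04] bb bb 2c 10 → 0x102cbbbb
  op=0x102cbbbb>>24=0x10 ⇒ sbi (RI)
  rd@[23:22]=0x0 ⇒ $0
  imm@[21:0]=0x2cbbbb ⇒ #2931643
[08] 00 00 f0 d5 → 0xd5f00000
  op=0xd5f00000>>24=0xd5 ⇒ band (RR)
  rd@[23:22]=0x3 ⇒ $3
  rs@[21:20]=0x3 ⇒ $3

noop; sbi $0, #2931643; band $3, $3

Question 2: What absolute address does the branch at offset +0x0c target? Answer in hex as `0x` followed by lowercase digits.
[0c] 04 00 00 4b → 0x4b000004
  opcode bits[31:24]=0x4b: jsr/J
  [23:0] imm=4 = #4
  target = base 0x4070 + off 0x0c + 4 + imm 4 = 0x4084

0x4084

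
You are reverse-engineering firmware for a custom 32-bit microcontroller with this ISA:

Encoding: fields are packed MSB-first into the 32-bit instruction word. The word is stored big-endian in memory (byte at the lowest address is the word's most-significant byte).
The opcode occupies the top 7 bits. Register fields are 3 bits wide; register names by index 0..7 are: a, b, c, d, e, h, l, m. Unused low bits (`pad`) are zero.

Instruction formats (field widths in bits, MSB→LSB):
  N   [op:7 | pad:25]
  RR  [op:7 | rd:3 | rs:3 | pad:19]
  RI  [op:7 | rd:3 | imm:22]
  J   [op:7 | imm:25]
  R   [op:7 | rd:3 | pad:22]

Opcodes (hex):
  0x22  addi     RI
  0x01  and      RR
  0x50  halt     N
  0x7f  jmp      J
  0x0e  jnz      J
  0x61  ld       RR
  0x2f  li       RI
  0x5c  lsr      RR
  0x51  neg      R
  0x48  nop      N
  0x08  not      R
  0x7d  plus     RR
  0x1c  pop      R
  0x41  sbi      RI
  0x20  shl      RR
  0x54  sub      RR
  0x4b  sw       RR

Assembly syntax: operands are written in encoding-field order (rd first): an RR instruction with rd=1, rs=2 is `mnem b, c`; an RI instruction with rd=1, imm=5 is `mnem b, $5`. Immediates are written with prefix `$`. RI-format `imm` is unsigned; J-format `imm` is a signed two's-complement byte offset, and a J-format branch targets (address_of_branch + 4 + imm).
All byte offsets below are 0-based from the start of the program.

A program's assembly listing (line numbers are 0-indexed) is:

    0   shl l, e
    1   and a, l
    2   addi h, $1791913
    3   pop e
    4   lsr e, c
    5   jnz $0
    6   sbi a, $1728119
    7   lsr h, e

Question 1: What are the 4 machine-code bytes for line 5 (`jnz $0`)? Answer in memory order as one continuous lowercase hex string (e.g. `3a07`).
1c000000

line 5 (jnz): pack op=0xe:7|imm=0:25 = 0x1c000000; big→ 1c 00 00 00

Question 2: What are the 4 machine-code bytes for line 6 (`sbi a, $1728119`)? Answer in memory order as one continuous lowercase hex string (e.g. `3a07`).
line 6 (sbi): pack op=0x41:7|rd=0:3|imm=1728119:22 = 0x821a5e77; big→ 82 1a 5e 77

821a5e77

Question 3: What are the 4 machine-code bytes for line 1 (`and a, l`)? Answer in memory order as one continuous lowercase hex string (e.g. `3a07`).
02300000

line 1 (and): pack op=0x1:7|rd=0:3|rs=6:3|pad=0:19 = 0x02300000; big→ 02 30 00 00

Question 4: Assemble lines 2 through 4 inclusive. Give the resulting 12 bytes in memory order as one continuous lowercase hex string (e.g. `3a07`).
2. addi fields op=0x22:7|rd=5:3|imm=1791913:22 → word 455b57a9h → 45 5b 57 a9
3. pop fields op=0x1c:7|rd=4:3|pad=0:22 → word 39000000h → 39 00 00 00
4. lsr fields op=0x5c:7|rd=4:3|rs=2:3|pad=0:19 → word b9100000h → b9 10 00 00

455b57a939000000b9100000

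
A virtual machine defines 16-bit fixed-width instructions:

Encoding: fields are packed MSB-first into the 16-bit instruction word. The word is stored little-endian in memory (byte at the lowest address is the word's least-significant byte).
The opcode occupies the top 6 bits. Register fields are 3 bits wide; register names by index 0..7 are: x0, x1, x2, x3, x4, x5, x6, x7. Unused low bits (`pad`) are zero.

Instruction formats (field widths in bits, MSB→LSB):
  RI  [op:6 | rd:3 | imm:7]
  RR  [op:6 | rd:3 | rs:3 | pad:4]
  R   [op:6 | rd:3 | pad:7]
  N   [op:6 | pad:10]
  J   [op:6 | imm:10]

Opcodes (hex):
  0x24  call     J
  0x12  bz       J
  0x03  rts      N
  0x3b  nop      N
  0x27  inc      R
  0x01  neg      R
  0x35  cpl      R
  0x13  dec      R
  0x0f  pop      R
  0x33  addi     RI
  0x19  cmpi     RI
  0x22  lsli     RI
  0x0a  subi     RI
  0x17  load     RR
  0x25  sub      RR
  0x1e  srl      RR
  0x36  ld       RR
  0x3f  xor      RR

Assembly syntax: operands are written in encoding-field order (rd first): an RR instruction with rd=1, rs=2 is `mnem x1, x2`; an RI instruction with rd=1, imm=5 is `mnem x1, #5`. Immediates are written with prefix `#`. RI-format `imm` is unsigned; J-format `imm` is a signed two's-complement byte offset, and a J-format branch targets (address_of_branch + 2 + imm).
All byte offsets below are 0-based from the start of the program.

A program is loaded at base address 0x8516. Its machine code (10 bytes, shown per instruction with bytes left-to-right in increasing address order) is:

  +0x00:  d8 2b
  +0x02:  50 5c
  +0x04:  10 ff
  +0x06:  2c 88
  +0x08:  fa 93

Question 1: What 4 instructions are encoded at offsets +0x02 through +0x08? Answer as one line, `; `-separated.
[02] 50 5c → 0x5c50
  top 6b → 0x17 → load [RR]
  rd: (w>>7)&0x7=0x0 → x0
  rs: (w>>4)&0x7=0x5 → x5
[04] 10 ff → 0xff10
  top 6b → 0x3f → xor [RR]
  rd: (w>>7)&0x7=0x6 → x6
  rs: (w>>4)&0x7=0x1 → x1
[06] 2c 88 → 0x882c
  top 6b → 0x22 → lsli [RI]
  rd: (w>>7)&0x7=0x0 → x0
  imm: (w>>0)&0x7f=0x2c → #44
[08] fa 93 → 0x93fa
  top 6b → 0x24 → call [J]
  imm: (w>>0)&0x3ff=0x3fa (s10→-6) → #-6

load x0, x5; xor x6, x1; lsli x0, #44; call #-6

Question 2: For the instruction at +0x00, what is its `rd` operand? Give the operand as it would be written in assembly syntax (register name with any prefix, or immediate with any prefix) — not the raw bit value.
x7

+0x00: d8 2b ⇒ word 0x2bd8 (little)
  opcode bits[15:10]=0xa: subi/RI
  [9:7] rd=7 = x7
  [6:0] imm=88 = #88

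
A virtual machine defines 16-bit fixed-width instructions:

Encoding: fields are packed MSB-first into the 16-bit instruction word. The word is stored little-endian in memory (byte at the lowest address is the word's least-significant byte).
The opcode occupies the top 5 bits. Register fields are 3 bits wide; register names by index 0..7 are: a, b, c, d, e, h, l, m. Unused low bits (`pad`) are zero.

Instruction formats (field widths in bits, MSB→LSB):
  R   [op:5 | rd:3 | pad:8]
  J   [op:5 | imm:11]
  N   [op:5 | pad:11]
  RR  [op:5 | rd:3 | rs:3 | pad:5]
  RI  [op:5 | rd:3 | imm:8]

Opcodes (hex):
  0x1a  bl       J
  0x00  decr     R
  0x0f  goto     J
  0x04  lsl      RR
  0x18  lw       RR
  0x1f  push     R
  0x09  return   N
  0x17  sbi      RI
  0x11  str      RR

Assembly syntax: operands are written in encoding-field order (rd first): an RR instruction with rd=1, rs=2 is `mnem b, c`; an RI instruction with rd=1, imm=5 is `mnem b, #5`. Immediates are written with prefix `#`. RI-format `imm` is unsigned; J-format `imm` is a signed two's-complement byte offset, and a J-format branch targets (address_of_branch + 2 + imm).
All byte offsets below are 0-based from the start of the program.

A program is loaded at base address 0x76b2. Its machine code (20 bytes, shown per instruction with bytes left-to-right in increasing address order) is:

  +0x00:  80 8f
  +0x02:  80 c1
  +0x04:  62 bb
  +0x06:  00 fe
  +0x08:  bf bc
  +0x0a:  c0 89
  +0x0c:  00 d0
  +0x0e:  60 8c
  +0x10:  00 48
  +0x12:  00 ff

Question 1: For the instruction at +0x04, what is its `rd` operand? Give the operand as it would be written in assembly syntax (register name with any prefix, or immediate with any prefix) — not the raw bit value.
off 0x04: read 62 bb as little → 0xbb62
  top 5b → 0x17 → sbi [RI]
  [10:8] rd=3 = d
  [7:0] imm=98 = #98

d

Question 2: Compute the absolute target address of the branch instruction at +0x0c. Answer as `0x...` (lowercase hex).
0x76c0

[0c] 00 d0 → 0xd000
  opcode bits[15:11]=0x1a: bl/J
  [10:0] imm=0 = #0
  target = base 0x76b2 + off 0x0c + 2 + imm 0 = 0x76c0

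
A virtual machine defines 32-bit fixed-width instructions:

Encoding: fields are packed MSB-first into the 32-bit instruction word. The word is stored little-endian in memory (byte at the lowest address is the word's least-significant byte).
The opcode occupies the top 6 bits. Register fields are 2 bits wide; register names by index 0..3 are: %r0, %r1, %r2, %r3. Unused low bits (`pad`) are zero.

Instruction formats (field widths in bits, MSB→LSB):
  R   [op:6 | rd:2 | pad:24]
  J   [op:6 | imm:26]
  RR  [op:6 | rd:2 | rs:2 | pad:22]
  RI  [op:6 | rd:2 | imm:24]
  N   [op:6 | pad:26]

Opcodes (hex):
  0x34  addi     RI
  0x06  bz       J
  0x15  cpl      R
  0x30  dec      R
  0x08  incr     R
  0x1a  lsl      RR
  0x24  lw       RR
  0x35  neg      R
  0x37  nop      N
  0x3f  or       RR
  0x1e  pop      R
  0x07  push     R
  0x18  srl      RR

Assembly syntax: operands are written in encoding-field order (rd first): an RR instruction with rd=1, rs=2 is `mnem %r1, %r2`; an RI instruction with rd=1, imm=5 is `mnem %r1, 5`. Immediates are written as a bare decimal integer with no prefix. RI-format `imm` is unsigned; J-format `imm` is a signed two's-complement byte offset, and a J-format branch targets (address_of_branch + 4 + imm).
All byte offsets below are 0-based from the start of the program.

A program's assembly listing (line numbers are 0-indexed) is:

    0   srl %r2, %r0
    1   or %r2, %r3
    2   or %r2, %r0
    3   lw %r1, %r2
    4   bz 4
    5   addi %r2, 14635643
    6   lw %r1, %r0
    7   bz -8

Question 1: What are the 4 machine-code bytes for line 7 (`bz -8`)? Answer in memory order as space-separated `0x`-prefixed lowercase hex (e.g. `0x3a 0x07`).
7. bz fields op=0x6:6|imm=-8:26 → word 1bfffff8h → f8 ff ff 1b

0xf8 0xff 0xff 0x1b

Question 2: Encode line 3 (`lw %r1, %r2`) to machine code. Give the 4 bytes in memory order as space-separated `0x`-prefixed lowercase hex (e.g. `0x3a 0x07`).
0x00 0x00 0x80 0x91

3. lw fields op=0x24:6|rd=1:2|rs=2:2|pad=0:22 → word 91800000h → 00 00 80 91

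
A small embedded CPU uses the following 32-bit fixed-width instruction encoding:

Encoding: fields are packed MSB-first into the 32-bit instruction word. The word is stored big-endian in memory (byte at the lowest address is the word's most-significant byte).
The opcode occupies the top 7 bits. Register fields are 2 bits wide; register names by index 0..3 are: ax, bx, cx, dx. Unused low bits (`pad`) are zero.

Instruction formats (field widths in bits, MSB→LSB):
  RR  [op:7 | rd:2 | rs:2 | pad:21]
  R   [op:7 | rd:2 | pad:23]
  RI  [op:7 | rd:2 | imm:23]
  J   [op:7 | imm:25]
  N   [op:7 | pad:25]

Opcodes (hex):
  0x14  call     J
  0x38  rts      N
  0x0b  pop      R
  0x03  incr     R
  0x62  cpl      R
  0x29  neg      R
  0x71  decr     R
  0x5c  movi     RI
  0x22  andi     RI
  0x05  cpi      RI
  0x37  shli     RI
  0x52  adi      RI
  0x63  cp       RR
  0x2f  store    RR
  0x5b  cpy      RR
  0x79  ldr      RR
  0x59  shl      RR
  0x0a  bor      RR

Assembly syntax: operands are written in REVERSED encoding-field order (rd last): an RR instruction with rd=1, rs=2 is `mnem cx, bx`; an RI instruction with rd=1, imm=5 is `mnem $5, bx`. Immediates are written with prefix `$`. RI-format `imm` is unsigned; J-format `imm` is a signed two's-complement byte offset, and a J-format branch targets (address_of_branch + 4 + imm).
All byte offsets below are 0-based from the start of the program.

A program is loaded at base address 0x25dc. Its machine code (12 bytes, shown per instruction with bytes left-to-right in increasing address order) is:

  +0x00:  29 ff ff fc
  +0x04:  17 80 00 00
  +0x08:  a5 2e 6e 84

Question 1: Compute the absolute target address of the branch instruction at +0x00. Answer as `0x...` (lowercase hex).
off 0x00: read 29 ff ff fc as big → 0x29fffffc
  op=0x29fffffc>>25=0x14 ⇒ call (J)
  imm: (w>>0)&0x1ffffff=0x1fffffc (s25→-4) → $-4
  target = base 0x25dc + off 0x00 + 4 + imm -4 = 0x25dc

0x25dc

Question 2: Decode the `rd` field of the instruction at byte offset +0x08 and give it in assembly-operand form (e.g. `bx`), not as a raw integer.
+0x08: a5 2e 6e 84 ⇒ word 0xa52e6e84 (big)
  opcode bits[31:25]=0x52: adi/RI
  rd@[24:23]=0x2 ⇒ cx
  imm@[22:0]=0x2e6e84 ⇒ $3042948

cx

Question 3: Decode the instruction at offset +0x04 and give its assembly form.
pop dx

off 0x04: read 17 80 00 00 as big → 0x17800000
  opcode bits[31:25]=0xb: pop/R
  rd: (w>>23)&0x3=0x3 → dx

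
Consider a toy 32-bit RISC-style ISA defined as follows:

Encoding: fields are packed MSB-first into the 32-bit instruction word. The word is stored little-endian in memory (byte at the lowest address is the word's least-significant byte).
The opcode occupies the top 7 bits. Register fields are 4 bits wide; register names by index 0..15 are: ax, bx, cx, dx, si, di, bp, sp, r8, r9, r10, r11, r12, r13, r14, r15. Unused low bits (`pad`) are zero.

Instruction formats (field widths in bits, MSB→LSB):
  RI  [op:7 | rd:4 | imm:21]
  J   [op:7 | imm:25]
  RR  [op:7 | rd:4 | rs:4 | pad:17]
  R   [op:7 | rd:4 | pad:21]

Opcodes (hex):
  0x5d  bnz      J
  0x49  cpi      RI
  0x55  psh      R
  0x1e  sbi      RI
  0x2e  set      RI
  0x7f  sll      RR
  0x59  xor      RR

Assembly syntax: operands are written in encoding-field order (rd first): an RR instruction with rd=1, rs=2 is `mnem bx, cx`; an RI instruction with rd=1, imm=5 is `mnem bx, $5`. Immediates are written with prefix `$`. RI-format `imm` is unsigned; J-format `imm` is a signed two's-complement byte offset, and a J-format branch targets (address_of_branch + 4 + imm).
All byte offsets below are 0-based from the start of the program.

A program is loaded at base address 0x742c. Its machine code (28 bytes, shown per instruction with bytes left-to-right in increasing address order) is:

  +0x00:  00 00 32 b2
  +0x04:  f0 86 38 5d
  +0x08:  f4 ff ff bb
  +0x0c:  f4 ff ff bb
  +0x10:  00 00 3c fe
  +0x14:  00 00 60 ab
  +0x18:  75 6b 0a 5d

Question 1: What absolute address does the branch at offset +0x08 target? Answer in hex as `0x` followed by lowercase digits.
+0x08: f4 ff ff bb ⇒ word 0xbbfffff4 (little)
  op=0xbbfffff4>>25=0x5d ⇒ bnz (J)
  [24:0] imm=33554420 (s25→-12) = $-12
  target = base 0x742c + off 0x08 + 4 + imm -12 = 0x742c

0x742c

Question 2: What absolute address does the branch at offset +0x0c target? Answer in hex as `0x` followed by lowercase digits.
[0c] f4 ff ff bb → 0xbbfffff4
  op=0xbbfffff4>>25=0x5d ⇒ bnz (J)
  imm: (w>>0)&0x1ffffff=0x1fffff4 (s25→-12) → $-12
  target = base 0x742c + off 0x0c + 4 + imm -12 = 0x7430

0x7430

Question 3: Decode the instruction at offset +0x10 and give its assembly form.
sll bx, r14

off 0x10: read 00 00 3c fe as little → 0xfe3c0000
  op=0xfe3c0000>>25=0x7f ⇒ sll (RR)
  rd: (w>>21)&0xf=0x1 → bx
  rs: (w>>17)&0xf=0xe → r14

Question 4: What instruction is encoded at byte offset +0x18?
[18] 75 6b 0a 5d → 0x5d0a6b75
  op=0x5d0a6b75>>25=0x2e ⇒ set (RI)
  rd: (w>>21)&0xf=0x8 → r8
  imm: (w>>0)&0x1fffff=0xa6b75 → $682869

set r8, $682869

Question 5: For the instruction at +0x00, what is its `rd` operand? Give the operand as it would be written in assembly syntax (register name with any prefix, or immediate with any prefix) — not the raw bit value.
+0x00: 00 00 32 b2 ⇒ word 0xb2320000 (little)
  opcode bits[31:25]=0x59: xor/RR
  rd@[24:21]=0x1 ⇒ bx
  rs@[20:17]=0x9 ⇒ r9

bx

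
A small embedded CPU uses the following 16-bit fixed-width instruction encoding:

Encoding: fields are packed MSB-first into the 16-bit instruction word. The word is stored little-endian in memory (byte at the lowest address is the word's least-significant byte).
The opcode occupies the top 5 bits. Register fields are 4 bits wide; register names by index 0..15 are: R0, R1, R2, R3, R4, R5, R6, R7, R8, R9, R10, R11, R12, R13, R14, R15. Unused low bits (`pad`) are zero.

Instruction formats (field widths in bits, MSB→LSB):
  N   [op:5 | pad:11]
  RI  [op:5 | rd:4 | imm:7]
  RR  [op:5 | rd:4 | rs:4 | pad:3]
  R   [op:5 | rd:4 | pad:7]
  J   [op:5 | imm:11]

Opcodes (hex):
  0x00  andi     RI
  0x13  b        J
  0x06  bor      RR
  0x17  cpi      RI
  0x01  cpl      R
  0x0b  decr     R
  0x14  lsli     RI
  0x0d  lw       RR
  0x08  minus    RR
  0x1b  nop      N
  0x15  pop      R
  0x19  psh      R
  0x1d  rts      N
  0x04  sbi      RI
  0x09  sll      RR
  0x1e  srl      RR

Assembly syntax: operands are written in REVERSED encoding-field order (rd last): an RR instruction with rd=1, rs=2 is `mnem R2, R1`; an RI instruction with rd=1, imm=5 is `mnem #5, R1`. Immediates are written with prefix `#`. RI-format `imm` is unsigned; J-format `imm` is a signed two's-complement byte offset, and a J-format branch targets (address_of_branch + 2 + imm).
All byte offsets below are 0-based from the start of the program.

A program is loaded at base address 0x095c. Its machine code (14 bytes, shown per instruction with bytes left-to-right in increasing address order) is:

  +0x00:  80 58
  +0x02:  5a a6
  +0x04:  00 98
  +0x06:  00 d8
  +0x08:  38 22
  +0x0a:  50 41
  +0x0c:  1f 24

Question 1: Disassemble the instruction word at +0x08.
[08] 38 22 → 0x2238
  op=0x2238>>11=0x4 ⇒ sbi (RI)
  rd: (w>>7)&0xf=0x4 → R4
  imm: (w>>0)&0x7f=0x38 → #56

sbi #56, R4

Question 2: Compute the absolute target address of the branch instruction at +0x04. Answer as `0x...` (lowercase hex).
+0x04: 00 98 ⇒ word 0x9800 (little)
  op=0x9800>>11=0x13 ⇒ b (J)
  imm: (w>>0)&0x7ff=0x0 → #0
  target = base 0x095c + off 0x04 + 2 + imm 0 = 0x0962

0x0962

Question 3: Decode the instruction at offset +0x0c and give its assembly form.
@+0c  little-endian(1f 24) = 0x241f
  top 5b → 0x4 → sbi [RI]
  rd@[10:7]=0x8 ⇒ R8
  imm@[6:0]=0x1f ⇒ #31

sbi #31, R8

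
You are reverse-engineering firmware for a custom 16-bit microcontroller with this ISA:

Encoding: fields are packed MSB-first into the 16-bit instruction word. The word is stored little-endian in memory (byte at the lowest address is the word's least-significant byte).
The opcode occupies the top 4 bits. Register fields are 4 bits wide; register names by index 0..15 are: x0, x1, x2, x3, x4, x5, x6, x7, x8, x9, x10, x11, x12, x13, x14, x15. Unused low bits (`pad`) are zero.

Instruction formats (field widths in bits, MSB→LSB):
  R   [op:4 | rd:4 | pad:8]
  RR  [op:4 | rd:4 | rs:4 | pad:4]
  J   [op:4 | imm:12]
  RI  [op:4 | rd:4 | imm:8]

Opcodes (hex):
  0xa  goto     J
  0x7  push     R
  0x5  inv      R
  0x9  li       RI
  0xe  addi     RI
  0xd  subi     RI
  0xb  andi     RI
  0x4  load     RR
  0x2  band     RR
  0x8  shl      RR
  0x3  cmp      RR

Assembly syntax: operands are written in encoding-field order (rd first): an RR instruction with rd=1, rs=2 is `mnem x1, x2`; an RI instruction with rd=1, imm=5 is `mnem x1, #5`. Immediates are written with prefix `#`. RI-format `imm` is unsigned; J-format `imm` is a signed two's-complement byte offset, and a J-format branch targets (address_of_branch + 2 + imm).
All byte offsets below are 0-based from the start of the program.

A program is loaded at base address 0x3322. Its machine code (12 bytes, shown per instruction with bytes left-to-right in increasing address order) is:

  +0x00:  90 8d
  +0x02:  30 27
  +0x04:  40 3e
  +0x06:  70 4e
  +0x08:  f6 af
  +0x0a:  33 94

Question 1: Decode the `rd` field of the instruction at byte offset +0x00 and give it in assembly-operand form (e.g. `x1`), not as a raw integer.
x13

off 0x00: read 90 8d as little → 0x8d90
  top 4b → 0x8 → shl [RR]
  rd@[11:8]=0xd ⇒ x13
  rs@[7:4]=0x9 ⇒ x9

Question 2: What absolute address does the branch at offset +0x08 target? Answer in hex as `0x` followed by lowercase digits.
0x3322

off 0x08: read f6 af as little → 0xaff6
  opcode bits[15:12]=0xa: goto/J
  imm@[11:0]=0xff6 (s12→-10) ⇒ #-10
  target = base 0x3322 + off 0x08 + 2 + imm -10 = 0x3322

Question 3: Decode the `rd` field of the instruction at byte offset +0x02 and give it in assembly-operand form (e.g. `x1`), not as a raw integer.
x7

+0x02: 30 27 ⇒ word 0x2730 (little)
  top 4b → 0x2 → band [RR]
  rd@[11:8]=0x7 ⇒ x7
  rs@[7:4]=0x3 ⇒ x3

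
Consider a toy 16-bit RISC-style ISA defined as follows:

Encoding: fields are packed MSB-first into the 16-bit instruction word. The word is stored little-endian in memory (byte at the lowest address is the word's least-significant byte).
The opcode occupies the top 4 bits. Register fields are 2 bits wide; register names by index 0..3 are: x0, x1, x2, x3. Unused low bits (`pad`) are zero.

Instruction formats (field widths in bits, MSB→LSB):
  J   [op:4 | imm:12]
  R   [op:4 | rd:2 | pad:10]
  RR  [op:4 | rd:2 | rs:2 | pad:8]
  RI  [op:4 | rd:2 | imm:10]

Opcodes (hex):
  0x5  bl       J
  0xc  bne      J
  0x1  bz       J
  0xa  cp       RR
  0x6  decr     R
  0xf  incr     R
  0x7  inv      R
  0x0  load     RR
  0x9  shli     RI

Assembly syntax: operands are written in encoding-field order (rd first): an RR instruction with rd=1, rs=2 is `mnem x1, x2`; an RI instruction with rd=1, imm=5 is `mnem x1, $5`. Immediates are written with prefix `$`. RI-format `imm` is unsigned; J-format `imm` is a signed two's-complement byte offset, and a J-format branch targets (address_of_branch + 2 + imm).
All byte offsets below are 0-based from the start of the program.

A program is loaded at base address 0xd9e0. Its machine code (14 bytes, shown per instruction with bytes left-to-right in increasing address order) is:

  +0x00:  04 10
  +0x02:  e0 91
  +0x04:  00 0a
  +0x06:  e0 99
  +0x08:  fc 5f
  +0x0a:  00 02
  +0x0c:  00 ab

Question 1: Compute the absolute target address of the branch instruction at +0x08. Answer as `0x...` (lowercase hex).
@+08  little-endian(fc 5f) = 0x5ffc
  top 4b → 0x5 → bl [J]
  imm@[11:0]=0xffc (s12→-4) ⇒ $-4
  target = base 0xd9e0 + off 0x08 + 2 + imm -4 = 0xd9e6

0xd9e6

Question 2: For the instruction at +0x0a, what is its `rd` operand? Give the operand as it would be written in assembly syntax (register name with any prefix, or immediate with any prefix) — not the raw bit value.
+0x0a: 00 02 ⇒ word 0x0200 (little)
  opcode bits[15:12]=0x0: load/RR
  [11:10] rd=0 = x0
  [9:8] rs=2 = x2

x0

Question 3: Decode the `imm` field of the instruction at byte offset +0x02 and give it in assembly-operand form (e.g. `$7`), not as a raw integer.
$480

+0x02: e0 91 ⇒ word 0x91e0 (little)
  opcode bits[15:12]=0x9: shli/RI
  rd@[11:10]=0x0 ⇒ x0
  imm@[9:0]=0x1e0 ⇒ $480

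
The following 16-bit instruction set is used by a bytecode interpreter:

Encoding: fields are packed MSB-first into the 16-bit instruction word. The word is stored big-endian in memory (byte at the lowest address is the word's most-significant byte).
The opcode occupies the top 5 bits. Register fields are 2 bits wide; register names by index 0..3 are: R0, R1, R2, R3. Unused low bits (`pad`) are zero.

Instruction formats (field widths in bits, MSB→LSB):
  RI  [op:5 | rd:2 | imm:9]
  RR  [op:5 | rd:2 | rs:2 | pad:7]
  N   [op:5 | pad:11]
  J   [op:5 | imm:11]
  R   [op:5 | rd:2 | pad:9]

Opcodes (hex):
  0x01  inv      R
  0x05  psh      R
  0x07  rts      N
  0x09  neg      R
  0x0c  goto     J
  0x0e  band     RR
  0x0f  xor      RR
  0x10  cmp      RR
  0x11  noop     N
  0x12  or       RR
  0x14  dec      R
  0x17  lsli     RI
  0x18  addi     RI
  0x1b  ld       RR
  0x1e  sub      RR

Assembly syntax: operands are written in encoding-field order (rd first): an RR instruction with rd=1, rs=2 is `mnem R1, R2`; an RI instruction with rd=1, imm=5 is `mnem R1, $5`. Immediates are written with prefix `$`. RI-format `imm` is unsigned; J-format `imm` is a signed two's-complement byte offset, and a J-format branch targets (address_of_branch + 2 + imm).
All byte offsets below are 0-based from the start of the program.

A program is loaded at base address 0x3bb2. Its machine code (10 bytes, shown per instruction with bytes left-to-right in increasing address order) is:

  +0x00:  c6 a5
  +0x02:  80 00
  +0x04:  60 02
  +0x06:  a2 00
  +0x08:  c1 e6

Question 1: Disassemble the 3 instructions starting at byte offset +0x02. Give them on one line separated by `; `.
@+02  big-endian(80 00) = 0x8000
  op=0x8000>>11=0x10 ⇒ cmp (RR)
  [10:9] rd=0 = R0
  [8:7] rs=0 = R0
@+04  big-endian(60 02) = 0x6002
  op=0x6002>>11=0xc ⇒ goto (J)
  [10:0] imm=2 = $2
@+06  big-endian(a2 00) = 0xa200
  op=0xa200>>11=0x14 ⇒ dec (R)
  [10:9] rd=1 = R1

cmp R0, R0; goto $2; dec R1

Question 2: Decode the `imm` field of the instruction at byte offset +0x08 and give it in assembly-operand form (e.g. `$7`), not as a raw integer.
@+08  big-endian(c1 e6) = 0xc1e6
  op=0xc1e6>>11=0x18 ⇒ addi (RI)
  rd@[10:9]=0x0 ⇒ R0
  imm@[8:0]=0x1e6 ⇒ $486

$486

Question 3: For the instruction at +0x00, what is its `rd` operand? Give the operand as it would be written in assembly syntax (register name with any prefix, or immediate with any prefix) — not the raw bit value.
R3

[00] c6 a5 → 0xc6a5
  top 5b → 0x18 → addi [RI]
  rd: (w>>9)&0x3=0x3 → R3
  imm: (w>>0)&0x1ff=0xa5 → $165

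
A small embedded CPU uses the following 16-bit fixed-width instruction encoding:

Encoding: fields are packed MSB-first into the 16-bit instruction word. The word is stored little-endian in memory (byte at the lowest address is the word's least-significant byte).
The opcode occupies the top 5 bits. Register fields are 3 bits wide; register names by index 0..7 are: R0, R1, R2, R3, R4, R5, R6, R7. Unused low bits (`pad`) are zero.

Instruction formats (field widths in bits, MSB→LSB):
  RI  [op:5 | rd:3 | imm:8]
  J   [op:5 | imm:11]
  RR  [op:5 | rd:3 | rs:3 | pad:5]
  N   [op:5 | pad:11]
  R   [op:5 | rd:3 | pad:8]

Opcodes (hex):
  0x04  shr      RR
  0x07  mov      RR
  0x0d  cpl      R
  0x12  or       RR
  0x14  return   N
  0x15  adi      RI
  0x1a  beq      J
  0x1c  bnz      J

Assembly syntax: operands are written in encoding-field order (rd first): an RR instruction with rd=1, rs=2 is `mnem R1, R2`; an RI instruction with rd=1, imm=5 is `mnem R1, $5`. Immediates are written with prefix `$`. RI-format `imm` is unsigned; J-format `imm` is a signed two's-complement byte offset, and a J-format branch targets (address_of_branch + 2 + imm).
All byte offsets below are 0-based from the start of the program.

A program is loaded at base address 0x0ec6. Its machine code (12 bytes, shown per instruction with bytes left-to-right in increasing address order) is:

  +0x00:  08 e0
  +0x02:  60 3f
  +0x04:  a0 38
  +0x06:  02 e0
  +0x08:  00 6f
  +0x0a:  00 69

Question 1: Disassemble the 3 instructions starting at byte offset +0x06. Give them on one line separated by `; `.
bnz $2; cpl R7; cpl R1

off 0x06: read 02 e0 as little → 0xe002
  op=0xe002>>11=0x1c ⇒ bnz (J)
  imm: (w>>0)&0x7ff=0x2 → $2
off 0x08: read 00 6f as little → 0x6f00
  op=0x6f00>>11=0xd ⇒ cpl (R)
  rd: (w>>8)&0x7=0x7 → R7
off 0x0a: read 00 69 as little → 0x6900
  op=0x6900>>11=0xd ⇒ cpl (R)
  rd: (w>>8)&0x7=0x1 → R1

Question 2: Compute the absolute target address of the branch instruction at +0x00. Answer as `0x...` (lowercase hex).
+0x00: 08 e0 ⇒ word 0xe008 (little)
  opcode bits[15:11]=0x1c: bnz/J
  [10:0] imm=8 = $8
  target = base 0x0ec6 + off 0x00 + 2 + imm 8 = 0x0ed0

0x0ed0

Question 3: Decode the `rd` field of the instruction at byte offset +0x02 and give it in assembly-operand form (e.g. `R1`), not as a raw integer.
[02] 60 3f → 0x3f60
  op=0x3f60>>11=0x7 ⇒ mov (RR)
  rd@[10:8]=0x7 ⇒ R7
  rs@[7:5]=0x3 ⇒ R3

R7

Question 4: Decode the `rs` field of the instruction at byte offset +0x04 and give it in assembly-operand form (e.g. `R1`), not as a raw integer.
@+04  little-endian(a0 38) = 0x38a0
  opcode bits[15:11]=0x7: mov/RR
  rd@[10:8]=0x0 ⇒ R0
  rs@[7:5]=0x5 ⇒ R5

R5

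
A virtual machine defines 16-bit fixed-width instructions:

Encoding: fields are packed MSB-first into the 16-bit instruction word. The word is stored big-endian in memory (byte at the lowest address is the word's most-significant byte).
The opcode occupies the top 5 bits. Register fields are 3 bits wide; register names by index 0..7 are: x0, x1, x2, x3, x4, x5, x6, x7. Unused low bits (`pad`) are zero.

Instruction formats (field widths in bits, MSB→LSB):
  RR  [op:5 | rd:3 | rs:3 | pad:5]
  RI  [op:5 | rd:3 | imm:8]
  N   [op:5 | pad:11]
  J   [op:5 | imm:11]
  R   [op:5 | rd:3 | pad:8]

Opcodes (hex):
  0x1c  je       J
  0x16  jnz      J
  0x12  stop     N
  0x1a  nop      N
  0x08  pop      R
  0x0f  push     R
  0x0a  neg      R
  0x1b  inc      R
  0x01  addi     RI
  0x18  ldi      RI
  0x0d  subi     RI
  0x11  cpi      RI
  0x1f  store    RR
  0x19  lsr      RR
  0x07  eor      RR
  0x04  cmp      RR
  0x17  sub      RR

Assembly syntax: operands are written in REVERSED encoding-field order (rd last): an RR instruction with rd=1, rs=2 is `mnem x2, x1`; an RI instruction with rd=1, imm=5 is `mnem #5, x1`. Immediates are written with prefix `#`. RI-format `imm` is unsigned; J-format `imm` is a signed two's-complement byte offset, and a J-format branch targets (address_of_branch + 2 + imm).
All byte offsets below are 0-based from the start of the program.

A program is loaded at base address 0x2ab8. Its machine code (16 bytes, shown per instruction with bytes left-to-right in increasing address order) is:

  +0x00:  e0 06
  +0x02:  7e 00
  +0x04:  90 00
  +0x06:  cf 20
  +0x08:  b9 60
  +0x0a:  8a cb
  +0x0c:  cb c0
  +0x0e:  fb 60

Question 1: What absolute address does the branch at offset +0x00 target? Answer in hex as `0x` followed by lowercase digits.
0x2ac0

@+00  big-endian(e0 06) = 0xe006
  op=0xe006>>11=0x1c ⇒ je (J)
  imm@[10:0]=0x6 ⇒ #6
  target = base 0x2ab8 + off 0x00 + 2 + imm 6 = 0x2ac0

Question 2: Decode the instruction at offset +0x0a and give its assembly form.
+0x0a: 8a cb ⇒ word 0x8acb (big)
  opcode bits[15:11]=0x11: cpi/RI
  rd@[10:8]=0x2 ⇒ x2
  imm@[7:0]=0xcb ⇒ #203

cpi #203, x2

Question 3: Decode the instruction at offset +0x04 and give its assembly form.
stop

[04] 90 00 → 0x9000
  top 5b → 0x12 → stop [N]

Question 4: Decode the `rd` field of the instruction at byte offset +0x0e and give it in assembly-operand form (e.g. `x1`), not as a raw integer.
x3

[0e] fb 60 → 0xfb60
  top 5b → 0x1f → store [RR]
  [10:8] rd=3 = x3
  [7:5] rs=3 = x3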